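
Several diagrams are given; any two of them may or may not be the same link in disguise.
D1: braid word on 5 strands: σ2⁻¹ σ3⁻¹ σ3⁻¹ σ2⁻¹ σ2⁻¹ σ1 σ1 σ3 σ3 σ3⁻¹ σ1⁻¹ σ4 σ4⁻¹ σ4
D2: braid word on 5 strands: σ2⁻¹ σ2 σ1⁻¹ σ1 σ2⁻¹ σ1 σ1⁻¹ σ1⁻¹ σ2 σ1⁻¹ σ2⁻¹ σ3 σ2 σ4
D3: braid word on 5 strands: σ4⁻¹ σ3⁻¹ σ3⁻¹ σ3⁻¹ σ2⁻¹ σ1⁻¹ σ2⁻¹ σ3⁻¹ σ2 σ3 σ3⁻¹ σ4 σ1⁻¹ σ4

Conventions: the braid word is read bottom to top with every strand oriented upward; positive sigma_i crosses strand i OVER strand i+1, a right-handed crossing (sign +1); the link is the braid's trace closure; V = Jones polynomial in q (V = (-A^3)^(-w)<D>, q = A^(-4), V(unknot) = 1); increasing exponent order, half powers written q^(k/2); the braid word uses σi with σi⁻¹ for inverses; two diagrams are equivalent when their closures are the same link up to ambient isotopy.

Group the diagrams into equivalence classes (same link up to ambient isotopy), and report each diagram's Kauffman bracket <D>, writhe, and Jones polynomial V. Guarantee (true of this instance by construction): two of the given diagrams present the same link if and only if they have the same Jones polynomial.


classes: {D1} | {D2} | {D3}
V(D1) = -q^-6 + q^-5 - q^-4 + 2q^-3 - q^-2 + q^-1  [14 crossings, <D> = A^-2 - A^2 + 2A^6 - A^10 + A^14 - A^18, w = -2]
V(D2) = 1  [14 crossings, <D> = 1, w = 0]
D3 (bracket A^-10 - A^-6 + 3A^-2 - 3A^2 + 3A^6 - 3A^10 + 2A^14 - A^18; 14 crossings at w = -6): V = -q^-9 + 2q^-8 - 3q^-7 + 3q^-6 - 3q^-5 + 3q^-4 - q^-3 + q^-2
note: 3 classes among 3 diagrams; unequal V(q) rules out equality


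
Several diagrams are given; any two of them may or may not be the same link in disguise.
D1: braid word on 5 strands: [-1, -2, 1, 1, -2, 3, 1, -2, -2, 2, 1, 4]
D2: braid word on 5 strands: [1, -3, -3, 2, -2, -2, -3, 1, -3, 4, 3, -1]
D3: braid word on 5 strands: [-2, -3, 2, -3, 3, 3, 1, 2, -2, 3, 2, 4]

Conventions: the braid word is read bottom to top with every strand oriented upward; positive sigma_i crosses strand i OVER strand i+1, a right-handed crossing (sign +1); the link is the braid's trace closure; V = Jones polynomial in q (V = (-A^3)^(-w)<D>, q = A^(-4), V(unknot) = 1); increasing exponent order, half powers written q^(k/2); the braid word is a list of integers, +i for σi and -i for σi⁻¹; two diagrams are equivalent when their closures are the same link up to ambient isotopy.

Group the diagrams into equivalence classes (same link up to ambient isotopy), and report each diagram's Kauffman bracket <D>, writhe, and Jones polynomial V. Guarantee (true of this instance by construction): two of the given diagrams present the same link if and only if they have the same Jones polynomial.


grouping into links: {D1} | {D2} | {D3}
V(D1) = -q^-3 + 2q^-2 - 2q^-1 + 3 - 2q + 2q^2 - q^3  (w +2, c 12, <D> = -A^-6 + 2A^-2 - 2A^2 + 3A^6 - 2A^10 + 2A^14 - A^18)
V(D2) = -q^-4 + q^-3 + q^-1  [12 crossings, <D> = A^-2 + A^6 - A^10, w = -2]
V(D3) = 1  (w +4, c 12, <D> = A^12)
key observation: comparing 3 Jones polynomials yields 3 groups


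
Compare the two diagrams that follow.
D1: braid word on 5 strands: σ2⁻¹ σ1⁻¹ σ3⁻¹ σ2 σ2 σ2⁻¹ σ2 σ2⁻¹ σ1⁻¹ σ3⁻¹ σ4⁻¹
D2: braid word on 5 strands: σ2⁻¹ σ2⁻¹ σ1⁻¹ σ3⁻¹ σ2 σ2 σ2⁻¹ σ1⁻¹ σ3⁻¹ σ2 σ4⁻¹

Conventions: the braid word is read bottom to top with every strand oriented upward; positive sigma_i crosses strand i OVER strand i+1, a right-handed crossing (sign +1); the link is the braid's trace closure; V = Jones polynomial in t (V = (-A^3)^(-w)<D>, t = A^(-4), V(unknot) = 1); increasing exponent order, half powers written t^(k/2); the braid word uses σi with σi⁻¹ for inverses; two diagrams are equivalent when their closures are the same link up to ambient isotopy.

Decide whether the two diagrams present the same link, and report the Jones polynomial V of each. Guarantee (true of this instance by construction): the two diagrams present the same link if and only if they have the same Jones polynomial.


equivalent: yes
D1 (bracket A^-13 - A^-9 + A^-5 + A^3; 11 crossings at w = -5): V = -t^(-9/2) - t^(-5/2) + t^(-3/2) - t^(-1/2)
V(D2) = -t^(-9/2) - t^(-5/2) + t^(-3/2) - t^(-1/2)  [11 crossings, <D> = A^-13 - A^-9 + A^-5 + A^3, w = -5]
observation: all 2 diagrams share one V(t), hence one class


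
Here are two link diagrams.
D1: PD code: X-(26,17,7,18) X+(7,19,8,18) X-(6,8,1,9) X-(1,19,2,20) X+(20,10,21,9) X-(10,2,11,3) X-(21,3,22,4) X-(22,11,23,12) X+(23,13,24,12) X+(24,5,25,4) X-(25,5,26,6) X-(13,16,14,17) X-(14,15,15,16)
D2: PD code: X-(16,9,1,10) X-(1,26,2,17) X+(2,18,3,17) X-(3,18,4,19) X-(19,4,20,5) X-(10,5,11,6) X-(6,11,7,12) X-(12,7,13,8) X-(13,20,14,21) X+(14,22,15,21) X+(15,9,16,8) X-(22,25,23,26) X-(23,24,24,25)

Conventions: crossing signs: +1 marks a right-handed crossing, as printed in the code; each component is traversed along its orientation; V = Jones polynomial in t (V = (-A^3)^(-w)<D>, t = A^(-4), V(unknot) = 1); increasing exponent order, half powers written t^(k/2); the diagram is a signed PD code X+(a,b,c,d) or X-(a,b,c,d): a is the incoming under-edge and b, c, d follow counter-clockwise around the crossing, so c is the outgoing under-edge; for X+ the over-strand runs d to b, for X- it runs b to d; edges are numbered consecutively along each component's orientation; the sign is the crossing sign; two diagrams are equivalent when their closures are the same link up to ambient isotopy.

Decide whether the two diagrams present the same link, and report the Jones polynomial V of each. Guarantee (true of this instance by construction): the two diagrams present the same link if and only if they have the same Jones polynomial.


equivalent: no
D1 (bracket A^-13 - A^-9 + A^-5 + A^3; 13 crossings at w = -5): V = -t^(-9/2) - t^(-5/2) + t^(-3/2) - t^(-1/2)
D2 (bracket A^-15 + 2A^-7 - A^-3 + A - A^5; 13 crossings at w = -7): V = t^(-13/2) - t^(-11/2) + t^(-9/2) - 2t^(-7/2) - t^(-3/2)
key observation: 2 values of V(t) split the 2 diagrams


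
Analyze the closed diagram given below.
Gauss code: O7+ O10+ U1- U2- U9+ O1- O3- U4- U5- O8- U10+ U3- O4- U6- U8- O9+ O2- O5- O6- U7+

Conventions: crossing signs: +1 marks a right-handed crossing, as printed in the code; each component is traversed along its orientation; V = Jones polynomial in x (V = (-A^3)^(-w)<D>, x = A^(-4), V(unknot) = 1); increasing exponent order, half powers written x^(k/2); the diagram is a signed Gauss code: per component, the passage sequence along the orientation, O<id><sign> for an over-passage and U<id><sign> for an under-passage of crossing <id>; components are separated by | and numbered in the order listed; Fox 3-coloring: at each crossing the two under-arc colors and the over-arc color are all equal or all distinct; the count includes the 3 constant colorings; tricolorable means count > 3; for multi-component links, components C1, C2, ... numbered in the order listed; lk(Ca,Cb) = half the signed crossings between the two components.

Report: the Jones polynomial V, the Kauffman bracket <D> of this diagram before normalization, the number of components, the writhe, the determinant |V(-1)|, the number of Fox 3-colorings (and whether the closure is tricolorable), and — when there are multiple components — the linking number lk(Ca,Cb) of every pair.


Jones polynomial: V(x) = -x^-4 + x^-3 + x^-1
<D> = A^-8 + 1 - A^4; writhe -4
components 1, writhe -4 (10 crossings)
3-colorings: 9 of 3^10, det 3 — tricolorable
note: w = -4 (over 10 crossings) is diagram-only; (-A^3)^(4) removes it from V


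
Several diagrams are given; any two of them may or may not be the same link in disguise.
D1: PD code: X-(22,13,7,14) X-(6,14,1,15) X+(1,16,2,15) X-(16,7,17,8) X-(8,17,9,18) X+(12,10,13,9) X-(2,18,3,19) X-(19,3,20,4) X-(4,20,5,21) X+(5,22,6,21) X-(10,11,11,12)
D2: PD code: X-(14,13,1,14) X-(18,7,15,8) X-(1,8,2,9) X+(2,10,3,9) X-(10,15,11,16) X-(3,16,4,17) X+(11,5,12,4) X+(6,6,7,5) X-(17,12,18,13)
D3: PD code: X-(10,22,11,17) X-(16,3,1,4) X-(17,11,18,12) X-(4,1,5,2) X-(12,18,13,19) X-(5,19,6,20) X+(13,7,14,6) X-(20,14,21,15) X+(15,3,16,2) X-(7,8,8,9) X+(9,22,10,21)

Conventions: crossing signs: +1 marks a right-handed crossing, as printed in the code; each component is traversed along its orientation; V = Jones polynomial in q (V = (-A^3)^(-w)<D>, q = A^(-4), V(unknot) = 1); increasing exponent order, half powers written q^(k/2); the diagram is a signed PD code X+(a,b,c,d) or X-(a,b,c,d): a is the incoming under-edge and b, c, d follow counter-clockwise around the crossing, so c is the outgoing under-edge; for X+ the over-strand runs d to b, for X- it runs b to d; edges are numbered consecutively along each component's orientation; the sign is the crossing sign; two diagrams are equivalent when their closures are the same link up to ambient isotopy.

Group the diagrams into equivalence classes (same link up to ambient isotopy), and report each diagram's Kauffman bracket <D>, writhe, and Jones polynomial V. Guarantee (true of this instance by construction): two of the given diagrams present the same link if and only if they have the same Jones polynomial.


classes: {D1} | {D2, D3}
V(D1) = q^(-13/2) - q^(-11/2) + q^(-9/2) - 2q^(-7/2) - q^(-3/2)  [11 crossings, <D> = A^-9 + 2A^-1 - A^3 + A^7 - A^11, w = -5]
V(D2) = -q^(-9/2) - q^(-5/2) + q^(-3/2) - q^(-1/2)  [9 crossings, <D> = A^-7 - A^-3 + A + A^9, w = -3]
D3 (bracket A^-13 - A^-9 + A^-5 + A^3; 11 crossings at w = -5): V = -q^(-9/2) - q^(-5/2) + q^(-3/2) - q^(-1/2)
note: comparing 3 Jones polynomials yields 2 groups


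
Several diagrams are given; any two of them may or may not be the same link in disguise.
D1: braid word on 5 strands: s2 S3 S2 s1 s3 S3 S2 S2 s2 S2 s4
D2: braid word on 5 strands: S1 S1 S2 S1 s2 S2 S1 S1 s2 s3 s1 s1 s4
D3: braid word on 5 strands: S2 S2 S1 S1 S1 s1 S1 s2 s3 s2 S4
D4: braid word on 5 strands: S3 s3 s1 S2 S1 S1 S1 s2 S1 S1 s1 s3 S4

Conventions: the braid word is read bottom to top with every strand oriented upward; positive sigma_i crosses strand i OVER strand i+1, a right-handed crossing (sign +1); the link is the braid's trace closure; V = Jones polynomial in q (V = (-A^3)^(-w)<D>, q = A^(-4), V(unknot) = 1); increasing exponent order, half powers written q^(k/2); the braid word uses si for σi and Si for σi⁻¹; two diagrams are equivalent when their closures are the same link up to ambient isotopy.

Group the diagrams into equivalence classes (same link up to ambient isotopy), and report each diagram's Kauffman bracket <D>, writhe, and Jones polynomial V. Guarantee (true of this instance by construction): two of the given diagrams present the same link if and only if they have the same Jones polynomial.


classes: {D1} | {D2, D3, D4}
V(D1) = -q^(-5/2) - q^(-1/2)  [11 crossings, <D> = A^-1 + A^7, w = -1]
V(D2) = q^(-9/2) - q^(-5/2) - q^(-3/2) - q^(-1/2)  (w -1, c 13, <D> = A^-1 + A^3 + A^7 - A^15)
V(D3) = q^(-9/2) - q^(-5/2) - q^(-3/2) - q^(-1/2)  [11 crossings, <D> = A^-7 + A^-3 + A - A^9, w = -3]
D4 (bracket A^-7 + A^-3 + A - A^9; 13 crossings at w = -3): V = q^(-9/2) - q^(-5/2) - q^(-3/2) - q^(-1/2)
insight: V(q) takes 2 values over 4 diagrams, fixing the grouping


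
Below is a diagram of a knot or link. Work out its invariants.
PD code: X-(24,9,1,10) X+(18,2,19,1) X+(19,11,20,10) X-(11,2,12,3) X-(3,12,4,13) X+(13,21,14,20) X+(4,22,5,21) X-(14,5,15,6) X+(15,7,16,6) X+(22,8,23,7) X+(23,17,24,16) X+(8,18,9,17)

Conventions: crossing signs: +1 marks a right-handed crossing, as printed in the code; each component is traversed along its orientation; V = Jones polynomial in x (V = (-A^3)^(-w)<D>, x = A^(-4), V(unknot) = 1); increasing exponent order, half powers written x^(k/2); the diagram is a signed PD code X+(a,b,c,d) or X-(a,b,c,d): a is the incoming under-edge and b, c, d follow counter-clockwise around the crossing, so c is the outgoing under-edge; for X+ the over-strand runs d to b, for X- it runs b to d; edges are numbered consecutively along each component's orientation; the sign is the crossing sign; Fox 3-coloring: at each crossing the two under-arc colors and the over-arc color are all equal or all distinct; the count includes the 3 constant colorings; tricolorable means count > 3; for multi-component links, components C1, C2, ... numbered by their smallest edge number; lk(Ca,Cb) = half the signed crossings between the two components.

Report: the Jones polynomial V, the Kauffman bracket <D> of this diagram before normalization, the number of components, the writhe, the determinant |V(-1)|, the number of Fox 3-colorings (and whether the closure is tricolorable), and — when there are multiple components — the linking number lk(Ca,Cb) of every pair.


Jones polynomial: V(x) = x - x^2 + 2x^3 - x^4 + x^5 - x^6
<D> = -A^-12 + A^-8 - A^-4 + 2 - A^4 + A^8; writhe +4
components 1, writhe +4 (12 crossings)
3-colorings: 3 of 3^12, det 7 — not tricolorable
note: det 7 = |V(-1)|; not divisible by 3, so not tricolorable


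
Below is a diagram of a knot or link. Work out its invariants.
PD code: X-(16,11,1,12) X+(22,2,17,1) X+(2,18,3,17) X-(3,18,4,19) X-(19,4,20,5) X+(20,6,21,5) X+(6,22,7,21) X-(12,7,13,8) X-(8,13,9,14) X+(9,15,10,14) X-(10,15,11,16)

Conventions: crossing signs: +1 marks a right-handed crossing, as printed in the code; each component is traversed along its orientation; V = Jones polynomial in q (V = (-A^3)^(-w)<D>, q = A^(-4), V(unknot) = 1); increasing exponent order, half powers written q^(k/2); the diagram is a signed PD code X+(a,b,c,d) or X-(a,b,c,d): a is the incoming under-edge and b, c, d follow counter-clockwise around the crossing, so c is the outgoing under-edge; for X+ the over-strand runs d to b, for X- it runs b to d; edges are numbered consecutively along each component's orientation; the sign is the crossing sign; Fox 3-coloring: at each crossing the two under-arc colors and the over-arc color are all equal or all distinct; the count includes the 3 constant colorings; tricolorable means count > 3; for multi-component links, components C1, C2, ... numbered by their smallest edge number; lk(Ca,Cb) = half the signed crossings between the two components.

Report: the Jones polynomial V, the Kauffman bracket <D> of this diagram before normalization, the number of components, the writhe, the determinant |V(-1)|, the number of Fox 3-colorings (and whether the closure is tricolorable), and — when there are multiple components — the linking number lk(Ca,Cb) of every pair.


Jones polynomial: V(q) = q^(-7/2) - q^(-5/2) + q^(-3/2) - 2q^(-1/2) - q^(3/2)
<D> = A^-9 + 2A^-1 - A^3 + A^7 - A^11; writhe -1
components 2, writhe -1 (11 crossings)
linking number lk(C1,C2) = +1
3-colorings: 9 of 3^11, det 6 — tricolorable
note: the 1 component pair carries total linking +1


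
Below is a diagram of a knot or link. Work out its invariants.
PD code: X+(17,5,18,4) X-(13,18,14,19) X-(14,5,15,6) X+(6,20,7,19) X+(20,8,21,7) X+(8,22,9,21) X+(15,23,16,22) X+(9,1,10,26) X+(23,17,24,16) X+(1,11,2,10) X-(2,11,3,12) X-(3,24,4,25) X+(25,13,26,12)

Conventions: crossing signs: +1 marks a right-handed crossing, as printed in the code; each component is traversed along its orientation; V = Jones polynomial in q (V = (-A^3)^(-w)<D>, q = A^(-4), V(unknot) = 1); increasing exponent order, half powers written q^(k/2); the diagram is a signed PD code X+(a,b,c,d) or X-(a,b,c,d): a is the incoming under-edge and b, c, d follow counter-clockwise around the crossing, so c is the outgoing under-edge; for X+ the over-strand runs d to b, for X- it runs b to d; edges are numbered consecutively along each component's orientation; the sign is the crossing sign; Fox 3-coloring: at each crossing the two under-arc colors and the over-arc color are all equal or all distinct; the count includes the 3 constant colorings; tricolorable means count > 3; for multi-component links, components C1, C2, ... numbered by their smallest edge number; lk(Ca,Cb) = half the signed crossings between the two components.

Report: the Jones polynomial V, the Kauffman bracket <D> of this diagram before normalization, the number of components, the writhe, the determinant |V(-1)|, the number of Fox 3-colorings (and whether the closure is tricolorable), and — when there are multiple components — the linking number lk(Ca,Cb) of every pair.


V(q) = 1 - 2q + 3q^2 - 4q^3 + 6q^4 - 5q^5 + 5q^6 - 4q^7 + 2q^8 - q^9
bracket: A^-21 - 2A^-17 + 4A^-13 - 5A^-9 + 5A^-5 - 6A^-1 + 4A^3 - 3A^7 + 2A^11 - A^15, w = +5
1 component, writhe +5, over 13 crossings
det 33, colorings 9 of 3^13 — tricolorable
observation: w = +5 (over 13 crossings) is diagram-only; (-A^3)^(-5) removes it from V


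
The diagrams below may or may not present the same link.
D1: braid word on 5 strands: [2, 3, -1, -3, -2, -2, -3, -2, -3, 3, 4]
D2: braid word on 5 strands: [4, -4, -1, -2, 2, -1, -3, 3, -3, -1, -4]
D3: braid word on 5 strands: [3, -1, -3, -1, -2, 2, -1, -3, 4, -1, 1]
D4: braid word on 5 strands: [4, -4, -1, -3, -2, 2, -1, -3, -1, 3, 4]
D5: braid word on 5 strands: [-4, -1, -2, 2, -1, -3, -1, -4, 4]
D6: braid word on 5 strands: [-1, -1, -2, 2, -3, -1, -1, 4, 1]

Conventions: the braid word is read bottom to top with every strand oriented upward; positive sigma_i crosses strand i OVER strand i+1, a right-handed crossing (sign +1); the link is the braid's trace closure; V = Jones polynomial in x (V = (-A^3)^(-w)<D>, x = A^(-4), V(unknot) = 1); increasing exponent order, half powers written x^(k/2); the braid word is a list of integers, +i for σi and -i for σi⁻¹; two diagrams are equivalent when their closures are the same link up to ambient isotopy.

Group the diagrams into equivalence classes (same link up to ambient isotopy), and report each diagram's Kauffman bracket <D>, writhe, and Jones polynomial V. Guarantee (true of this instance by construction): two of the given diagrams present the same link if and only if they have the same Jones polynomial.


equivalence classes: {D1} | {D2, D3, D4, D5, D6}
D1 (bracket A^-7 + A; 11 crossings at w = -3): V = -x^(-5/2) - x^(-1/2)
V(D2) = x^(-9/2) - x^(-5/2) - x^(-3/2) - x^(-1/2)  (w -5, c 11, <D> = A^-13 + A^-9 + A^-5 - A^3)
V(D3) = x^(-9/2) - x^(-5/2) - x^(-3/2) - x^(-1/2)  (w -3, c 11, <D> = A^-7 + A^-3 + A - A^9)
V(D4) = x^(-9/2) - x^(-5/2) - x^(-3/2) - x^(-1/2)  (w -3, c 11, <D> = A^-7 + A^-3 + A - A^9)
D5 (bracket A^-13 + A^-9 + A^-5 - A^3; 9 crossings at w = -5): V = x^(-9/2) - x^(-5/2) - x^(-3/2) - x^(-1/2)
V(D6) = x^(-9/2) - x^(-5/2) - x^(-3/2) - x^(-1/2)  (w -3, c 9, <D> = A^-7 + A^-3 + A - A^9)
observation: 2 classes among 6 diagrams; unequal V(x) rules out equality


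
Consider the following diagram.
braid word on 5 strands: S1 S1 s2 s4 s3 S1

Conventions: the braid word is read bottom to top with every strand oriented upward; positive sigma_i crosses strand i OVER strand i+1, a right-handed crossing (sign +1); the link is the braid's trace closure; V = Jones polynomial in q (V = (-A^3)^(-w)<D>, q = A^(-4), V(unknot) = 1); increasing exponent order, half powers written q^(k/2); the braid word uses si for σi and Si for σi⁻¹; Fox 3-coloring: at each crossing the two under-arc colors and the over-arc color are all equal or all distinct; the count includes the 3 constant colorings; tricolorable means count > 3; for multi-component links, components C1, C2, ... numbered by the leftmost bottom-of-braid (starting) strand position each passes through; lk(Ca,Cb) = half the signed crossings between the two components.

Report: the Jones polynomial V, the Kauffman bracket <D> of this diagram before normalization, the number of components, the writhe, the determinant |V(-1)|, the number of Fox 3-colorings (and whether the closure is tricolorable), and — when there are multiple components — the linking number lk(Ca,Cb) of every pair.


Jones polynomial: V(q) = -q^-4 + q^-3 + q^-1
<D> = A^4 + A^12 - A^16; writhe 0
components 1, writhe 0 (6 crossings)
3-colorings: 9 of 3^6, det 3 — tricolorable
note: |V(-1)| = 3: so tricolorable, since 3 divides 3


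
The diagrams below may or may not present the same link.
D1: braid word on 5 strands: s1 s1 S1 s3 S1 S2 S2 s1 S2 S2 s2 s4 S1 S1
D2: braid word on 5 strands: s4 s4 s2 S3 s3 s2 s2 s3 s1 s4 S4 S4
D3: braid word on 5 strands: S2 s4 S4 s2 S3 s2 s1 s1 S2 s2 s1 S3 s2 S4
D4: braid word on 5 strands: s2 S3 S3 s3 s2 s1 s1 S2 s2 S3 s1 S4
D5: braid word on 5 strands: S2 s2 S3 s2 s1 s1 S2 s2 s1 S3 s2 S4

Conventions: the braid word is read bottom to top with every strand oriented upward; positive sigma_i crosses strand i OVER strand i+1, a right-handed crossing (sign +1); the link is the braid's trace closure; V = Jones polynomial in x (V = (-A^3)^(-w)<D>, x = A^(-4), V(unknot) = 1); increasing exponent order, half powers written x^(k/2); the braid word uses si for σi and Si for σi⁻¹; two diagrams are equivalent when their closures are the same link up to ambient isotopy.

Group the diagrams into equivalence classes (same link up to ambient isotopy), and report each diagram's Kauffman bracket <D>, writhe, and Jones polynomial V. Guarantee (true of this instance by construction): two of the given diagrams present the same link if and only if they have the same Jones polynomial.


equivalence classes: {D1} | {D2} | {D3, D4, D5}
D1 (bracket A^-2 - A^2 + 2A^6 - A^10 + A^14 - A^18; 14 crossings at w = -2): V = -x^-6 + x^-5 - x^-4 + 2x^-3 - x^-2 + x^-1
D2 (bracket -A^2 + A^6 + A^14; 12 crossings at w = +6): V = x + x^3 - x^4
V(D3) = x^-1 - 1 + 2x - 3x^2 + 3x^3 - 2x^4 + 2x^5 - x^6  [14 crossings, <D> = -A^-18 + 2A^-14 - 2A^-10 + 3A^-6 - 3A^-2 + 2A^2 - A^6 + A^10, w = +2]
D4 (bracket -A^-18 + 2A^-14 - 2A^-10 + 3A^-6 - 3A^-2 + 2A^2 - A^6 + A^10; 12 crossings at w = +2): V = x^-1 - 1 + 2x - 3x^2 + 3x^3 - 2x^4 + 2x^5 - x^6
V(D5) = x^-1 - 1 + 2x - 3x^2 + 3x^3 - 2x^4 + 2x^5 - x^6  (w +2, c 12, <D> = -A^-18 + 2A^-14 - 2A^-10 + 3A^-6 - 3A^-2 + 2A^2 - A^6 + A^10)
key observation: comparing 5 Jones polynomials yields 3 groups


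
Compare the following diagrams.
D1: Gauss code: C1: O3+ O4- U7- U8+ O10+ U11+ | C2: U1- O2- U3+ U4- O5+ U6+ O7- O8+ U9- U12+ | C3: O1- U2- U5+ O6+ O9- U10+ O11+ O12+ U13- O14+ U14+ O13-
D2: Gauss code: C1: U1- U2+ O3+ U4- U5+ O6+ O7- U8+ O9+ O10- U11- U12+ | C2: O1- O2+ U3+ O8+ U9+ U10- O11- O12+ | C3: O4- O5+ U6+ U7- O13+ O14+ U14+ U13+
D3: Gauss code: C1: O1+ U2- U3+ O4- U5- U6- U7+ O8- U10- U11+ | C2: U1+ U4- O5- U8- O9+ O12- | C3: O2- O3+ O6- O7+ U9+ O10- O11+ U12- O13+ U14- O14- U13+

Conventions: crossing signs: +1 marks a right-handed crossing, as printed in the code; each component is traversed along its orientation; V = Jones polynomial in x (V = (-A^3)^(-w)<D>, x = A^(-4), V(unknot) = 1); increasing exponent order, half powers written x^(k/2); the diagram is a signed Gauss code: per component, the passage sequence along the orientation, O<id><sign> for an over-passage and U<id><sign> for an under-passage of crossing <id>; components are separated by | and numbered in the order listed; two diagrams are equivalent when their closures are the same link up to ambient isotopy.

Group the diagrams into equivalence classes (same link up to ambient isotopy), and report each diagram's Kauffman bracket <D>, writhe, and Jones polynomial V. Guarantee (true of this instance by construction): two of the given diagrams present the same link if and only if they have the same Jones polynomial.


grouping into links: {D1, D2} | {D3}
V(D1) = 1 + x + x^2 + x^3  (w +2, c 14, <D> = A^-6 + A^-2 + A^2 + A^6)
V(D2) = 1 + x + x^2 + x^3  (w +4, c 14, <D> = 1 + A^4 + A^8 + A^12)
D3 (bracket A^-6 + A^-2 + A^2 + A^6; 14 crossings at w = -2): V = x^-3 + x^-2 + x^-1 + 1
why: 2 classes among 3 diagrams; unequal V(x) rules out equality


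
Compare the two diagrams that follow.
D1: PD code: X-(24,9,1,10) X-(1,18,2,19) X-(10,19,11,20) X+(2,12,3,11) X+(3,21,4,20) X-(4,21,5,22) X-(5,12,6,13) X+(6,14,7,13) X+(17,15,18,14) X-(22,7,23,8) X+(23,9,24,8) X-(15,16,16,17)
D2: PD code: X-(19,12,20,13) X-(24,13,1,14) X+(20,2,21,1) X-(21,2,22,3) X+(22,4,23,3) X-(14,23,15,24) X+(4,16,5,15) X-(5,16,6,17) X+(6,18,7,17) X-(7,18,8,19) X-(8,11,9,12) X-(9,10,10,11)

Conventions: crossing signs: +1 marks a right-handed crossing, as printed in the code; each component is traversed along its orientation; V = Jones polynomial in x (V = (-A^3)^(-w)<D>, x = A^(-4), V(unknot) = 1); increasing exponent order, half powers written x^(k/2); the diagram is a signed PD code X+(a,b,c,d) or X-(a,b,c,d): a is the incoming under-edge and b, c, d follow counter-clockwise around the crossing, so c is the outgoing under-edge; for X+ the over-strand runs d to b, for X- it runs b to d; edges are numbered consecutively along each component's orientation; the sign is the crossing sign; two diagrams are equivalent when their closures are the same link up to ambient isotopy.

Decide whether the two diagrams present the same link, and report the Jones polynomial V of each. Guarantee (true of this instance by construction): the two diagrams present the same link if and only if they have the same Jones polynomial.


equivalent: yes
V(D1) = 1  (w -2, c 12, <D> = A^-6)
V(D2) = 1  [12 crossings, <D> = A^-12, w = -4]
key observation: Reidemeister moves carry D1 (12 crossings) to D2 (12)


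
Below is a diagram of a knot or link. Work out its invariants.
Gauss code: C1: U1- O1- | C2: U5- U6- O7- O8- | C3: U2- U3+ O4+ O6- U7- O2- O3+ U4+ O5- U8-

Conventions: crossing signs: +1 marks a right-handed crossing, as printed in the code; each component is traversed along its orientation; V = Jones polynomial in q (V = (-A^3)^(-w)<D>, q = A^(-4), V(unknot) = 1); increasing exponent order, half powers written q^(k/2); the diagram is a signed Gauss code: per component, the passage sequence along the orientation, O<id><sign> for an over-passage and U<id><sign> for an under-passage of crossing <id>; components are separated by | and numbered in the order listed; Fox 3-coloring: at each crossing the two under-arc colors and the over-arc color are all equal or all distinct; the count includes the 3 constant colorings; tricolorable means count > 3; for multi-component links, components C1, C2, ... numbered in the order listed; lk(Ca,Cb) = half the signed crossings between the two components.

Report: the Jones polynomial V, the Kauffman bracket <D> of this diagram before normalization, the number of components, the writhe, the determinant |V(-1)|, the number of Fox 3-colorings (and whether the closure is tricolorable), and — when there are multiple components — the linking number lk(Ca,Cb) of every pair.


V = q^-5 + q^-4 + q^-3 + 1
<D> = A^-12 + 1 + A^4 + A^8 (w = -4)
3 components over 8 crossings, w = -4
lk(C1,C2): 0
lk(C1,C3) = 0
linking number lk(C2,C3) = -2
9 Fox colorings among 3^8, |V(-1)| = 0: tricolorable
why: |V(-1)| = 0: so tricolorable, since 3 divides 0


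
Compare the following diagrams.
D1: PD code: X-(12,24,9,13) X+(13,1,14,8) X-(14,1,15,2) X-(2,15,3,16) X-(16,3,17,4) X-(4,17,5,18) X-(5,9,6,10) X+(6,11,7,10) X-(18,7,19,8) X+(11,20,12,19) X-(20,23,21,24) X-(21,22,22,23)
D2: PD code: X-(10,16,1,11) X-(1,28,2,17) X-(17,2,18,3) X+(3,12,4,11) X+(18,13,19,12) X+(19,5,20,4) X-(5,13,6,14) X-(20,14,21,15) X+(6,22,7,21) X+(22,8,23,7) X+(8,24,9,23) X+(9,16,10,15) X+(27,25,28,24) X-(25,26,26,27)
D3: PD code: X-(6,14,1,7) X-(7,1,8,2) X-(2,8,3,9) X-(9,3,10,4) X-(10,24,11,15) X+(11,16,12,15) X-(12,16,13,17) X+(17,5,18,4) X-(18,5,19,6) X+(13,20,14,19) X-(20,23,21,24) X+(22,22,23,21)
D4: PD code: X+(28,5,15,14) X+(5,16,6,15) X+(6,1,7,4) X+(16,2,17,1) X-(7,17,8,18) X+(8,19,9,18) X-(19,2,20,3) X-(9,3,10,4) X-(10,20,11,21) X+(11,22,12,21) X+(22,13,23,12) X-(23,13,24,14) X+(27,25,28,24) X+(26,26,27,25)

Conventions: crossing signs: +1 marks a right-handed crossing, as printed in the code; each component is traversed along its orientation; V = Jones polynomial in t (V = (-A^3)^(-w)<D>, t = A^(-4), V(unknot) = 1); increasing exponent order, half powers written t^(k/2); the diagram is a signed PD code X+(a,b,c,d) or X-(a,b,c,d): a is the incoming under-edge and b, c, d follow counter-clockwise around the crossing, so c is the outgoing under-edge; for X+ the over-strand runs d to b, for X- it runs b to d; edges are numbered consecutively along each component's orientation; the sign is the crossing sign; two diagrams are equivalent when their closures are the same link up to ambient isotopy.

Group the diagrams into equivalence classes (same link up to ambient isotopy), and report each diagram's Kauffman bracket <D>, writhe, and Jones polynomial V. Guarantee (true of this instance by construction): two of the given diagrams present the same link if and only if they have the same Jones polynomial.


classes: {D1, D3} | {D2, D4}
V(D1) = t^-6 + t^-3 + t^-2 + t^-1  [12 crossings, <D> = A^-14 + A^-10 + A^-6 + A^6, w = -6]
V(D2) = 1 + t + t^2 + t^3  [14 crossings, <D> = A^-6 + A^-2 + A^2 + A^6, w = +2]
V(D3) = t^-6 + t^-3 + t^-2 + t^-1  [12 crossings, <D> = A^-8 + A^-4 + 1 + A^12, w = -4]
V(D4) = 1 + t + t^2 + t^3  (w +4, c 14, <D> = 1 + A^4 + A^8 + A^12)
note: 2 classes among 4 diagrams; unequal V(t) rules out equality


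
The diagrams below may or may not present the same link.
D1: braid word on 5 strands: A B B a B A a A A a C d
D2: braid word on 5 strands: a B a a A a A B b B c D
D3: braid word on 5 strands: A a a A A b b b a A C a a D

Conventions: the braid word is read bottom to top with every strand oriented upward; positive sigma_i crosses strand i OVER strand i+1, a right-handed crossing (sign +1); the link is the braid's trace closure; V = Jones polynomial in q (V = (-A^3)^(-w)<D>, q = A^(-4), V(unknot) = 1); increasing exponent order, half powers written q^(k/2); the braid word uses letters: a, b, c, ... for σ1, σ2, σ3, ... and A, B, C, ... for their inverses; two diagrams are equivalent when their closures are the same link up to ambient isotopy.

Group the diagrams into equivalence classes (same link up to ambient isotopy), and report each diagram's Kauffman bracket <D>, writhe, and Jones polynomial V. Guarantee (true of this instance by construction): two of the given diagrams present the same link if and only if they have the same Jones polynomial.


grouping into links: {D1} | {D2} | {D3}
V(D1) = -q^-6 + q^-5 - q^-4 + 2q^-3 - q^-2 + q^-1  (w -4, c 12, <D> = A^-8 - A^-4 + 2 - A^4 + A^8 - A^12)
D2 (bracket A^-8 - A^-4 + 1 - A^4 + A^8; 12 crossings at w = 0): V = q^-2 - q^-1 + 1 - q + q^2
V(D3) = q + q^3 - q^4  (w +2, c 14, <D> = -A^-10 + A^-6 + A^2)
key observation: 3 values of V(q) split the 3 diagrams


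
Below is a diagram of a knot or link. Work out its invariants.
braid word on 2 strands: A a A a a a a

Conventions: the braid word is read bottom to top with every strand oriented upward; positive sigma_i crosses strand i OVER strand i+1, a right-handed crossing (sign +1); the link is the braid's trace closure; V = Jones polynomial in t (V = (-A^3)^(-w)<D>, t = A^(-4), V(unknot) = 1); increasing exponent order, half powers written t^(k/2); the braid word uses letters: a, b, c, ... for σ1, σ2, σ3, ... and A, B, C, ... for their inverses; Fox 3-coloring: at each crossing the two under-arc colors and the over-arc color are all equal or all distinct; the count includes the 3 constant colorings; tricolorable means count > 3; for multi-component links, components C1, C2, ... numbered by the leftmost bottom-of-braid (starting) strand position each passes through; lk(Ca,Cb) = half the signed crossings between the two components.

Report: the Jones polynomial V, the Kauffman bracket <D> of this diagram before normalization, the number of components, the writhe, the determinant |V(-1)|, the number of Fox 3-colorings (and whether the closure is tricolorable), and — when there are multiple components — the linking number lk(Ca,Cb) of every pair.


V = t + t^3 - t^4
<D> = A^-7 - A^-3 - A^5 (w = +3)
1 component over 7 crossings, w = +3
9 Fox colorings among 3^7, |V(-1)| = 3: tricolorable
why: one generator, power 3: the (2,3) torus pattern


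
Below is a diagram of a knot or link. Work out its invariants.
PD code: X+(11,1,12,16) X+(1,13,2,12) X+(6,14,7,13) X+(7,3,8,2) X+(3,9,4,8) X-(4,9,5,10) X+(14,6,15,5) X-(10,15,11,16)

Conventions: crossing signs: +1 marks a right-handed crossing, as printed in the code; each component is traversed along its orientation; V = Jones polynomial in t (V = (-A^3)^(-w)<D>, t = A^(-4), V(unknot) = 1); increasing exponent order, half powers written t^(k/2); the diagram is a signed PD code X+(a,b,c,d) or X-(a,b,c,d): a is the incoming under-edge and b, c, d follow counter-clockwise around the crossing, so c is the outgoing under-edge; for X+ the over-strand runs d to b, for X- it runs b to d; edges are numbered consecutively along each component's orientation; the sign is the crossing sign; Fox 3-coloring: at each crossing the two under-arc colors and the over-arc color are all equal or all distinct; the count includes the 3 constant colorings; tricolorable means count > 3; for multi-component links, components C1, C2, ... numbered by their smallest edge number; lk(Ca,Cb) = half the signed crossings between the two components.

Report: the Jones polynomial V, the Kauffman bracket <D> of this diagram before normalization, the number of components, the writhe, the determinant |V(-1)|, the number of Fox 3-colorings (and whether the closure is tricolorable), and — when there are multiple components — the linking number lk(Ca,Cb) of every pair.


V(t) = t + t^3 - t^4
bracket: -A^-4 + 1 + A^8, w = +4
1 component, writhe +4, over 8 crossings
det 3, colorings 9 of 3^8 — tricolorable
observation: w = +4 (over 8 crossings) is diagram-only; (-A^3)^(-4) removes it from V


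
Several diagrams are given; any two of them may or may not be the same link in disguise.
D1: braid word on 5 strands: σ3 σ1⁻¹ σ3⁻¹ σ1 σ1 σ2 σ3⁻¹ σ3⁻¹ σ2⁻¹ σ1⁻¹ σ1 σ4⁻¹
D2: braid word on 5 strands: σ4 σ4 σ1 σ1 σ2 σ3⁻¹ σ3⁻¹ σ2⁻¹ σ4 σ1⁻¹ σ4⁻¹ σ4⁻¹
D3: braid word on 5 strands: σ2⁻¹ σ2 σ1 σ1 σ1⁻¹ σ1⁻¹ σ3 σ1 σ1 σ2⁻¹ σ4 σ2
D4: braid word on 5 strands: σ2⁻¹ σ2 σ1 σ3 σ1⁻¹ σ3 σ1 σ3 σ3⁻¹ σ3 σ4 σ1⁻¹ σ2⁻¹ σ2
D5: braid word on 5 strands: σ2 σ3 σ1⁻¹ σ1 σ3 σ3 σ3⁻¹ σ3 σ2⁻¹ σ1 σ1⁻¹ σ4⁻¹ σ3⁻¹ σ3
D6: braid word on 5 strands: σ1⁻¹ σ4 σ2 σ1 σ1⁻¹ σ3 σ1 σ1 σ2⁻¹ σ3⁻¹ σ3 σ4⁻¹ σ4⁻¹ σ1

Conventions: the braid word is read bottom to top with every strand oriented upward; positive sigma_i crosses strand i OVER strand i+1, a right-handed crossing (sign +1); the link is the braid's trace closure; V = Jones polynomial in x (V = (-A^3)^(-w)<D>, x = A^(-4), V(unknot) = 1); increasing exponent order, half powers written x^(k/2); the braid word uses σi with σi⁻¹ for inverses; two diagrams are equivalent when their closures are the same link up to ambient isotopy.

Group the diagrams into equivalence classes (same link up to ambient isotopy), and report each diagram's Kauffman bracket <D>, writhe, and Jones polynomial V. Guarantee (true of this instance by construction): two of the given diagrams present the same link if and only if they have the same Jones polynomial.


grouping into links: {D1, D2} | {D3, D6} | {D4, D5}
V(D1) = x^-3 + x^-2 + x^-1 + 1  (w -2, c 12, <D> = A^-6 + A^-2 + A^2 + A^6)
D2 (bracket 1 + A^4 + A^8 + A^12; 12 crossings at w = 0): V = x^-3 + x^-2 + x^-1 + 1
D3 (bracket 1 + A^4 + A^8 + A^12; 12 crossings at w = +4): V = 1 + x + x^2 + x^3
V(D4) = 1 + 2x + 2x^2 + x^3 - x^4 - x^5  (w +4, c 14, <D> = -A^-8 - A^-4 + 1 + 2A^4 + 2A^8 + A^12)
D5 (bracket -A^-14 - A^-10 + A^-6 + 2A^-2 + 2A^2 + A^6; 14 crossings at w = +2): V = 1 + 2x + 2x^2 + x^3 - x^4 - x^5
D6 (bracket A^-6 + A^-2 + A^2 + A^6; 14 crossings at w = +2): V = 1 + x + x^2 + x^3
why: comparing 6 Jones polynomials yields 3 groups


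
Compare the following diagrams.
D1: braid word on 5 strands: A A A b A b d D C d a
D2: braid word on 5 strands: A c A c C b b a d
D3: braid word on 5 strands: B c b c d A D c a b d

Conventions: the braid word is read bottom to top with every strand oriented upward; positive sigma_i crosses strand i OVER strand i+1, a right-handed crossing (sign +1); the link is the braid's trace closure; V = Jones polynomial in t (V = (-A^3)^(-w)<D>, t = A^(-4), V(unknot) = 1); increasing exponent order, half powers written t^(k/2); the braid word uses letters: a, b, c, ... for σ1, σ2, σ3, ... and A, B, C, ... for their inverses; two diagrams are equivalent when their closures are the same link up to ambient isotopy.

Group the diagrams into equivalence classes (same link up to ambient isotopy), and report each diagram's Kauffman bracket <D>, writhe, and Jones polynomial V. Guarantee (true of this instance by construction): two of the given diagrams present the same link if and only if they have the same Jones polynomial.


classes: {D1} | {D2} | {D3}
V(D1) = t^(-7/2) - 2t^(-5/2) + t^(-3/2) - 2t^(-1/2) + t^(1/2) - t^(3/2)  [11 crossings, <D> = A^-9 - A^-5 + 2A^-1 - A^3 + 2A^7 - A^11, w = -1]
D2 (bracket A^-1 + A^7; 9 crossings at w = +3): V = -t^(1/2) - t^(5/2)
V(D3) = -t^(1/2) - t^(3/2) - t^(5/2) + t^(9/2)  [11 crossings, <D> = -A^-3 + A^5 + A^9 + A^13, w = +5]
note: 3 values of V(t) split the 3 diagrams


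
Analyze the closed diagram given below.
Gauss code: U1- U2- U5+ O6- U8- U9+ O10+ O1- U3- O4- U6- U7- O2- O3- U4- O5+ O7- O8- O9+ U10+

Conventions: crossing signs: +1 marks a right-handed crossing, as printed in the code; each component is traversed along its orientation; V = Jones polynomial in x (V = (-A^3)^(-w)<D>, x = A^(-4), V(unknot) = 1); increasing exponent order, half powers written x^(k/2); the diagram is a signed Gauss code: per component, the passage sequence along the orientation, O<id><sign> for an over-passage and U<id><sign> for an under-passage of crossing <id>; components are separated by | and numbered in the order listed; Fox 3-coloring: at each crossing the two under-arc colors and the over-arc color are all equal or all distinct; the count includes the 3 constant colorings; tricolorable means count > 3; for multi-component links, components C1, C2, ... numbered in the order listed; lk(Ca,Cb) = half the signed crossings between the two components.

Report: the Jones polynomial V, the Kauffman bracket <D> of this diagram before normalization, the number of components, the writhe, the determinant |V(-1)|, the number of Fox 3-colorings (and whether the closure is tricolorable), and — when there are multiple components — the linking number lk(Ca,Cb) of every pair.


V(x) = -x^-6 + x^-5 - x^-4 + 2x^-3 - x^-2 + x^-1
bracket: A^-8 - A^-4 + 2 - A^4 + A^8 - A^12, w = -4
1 component, writhe -4, over 10 crossings
det 7, colorings 3 of 3^10 — not tricolorable
observation: the span of V is 5, forcing >= 5 crossings in any diagram


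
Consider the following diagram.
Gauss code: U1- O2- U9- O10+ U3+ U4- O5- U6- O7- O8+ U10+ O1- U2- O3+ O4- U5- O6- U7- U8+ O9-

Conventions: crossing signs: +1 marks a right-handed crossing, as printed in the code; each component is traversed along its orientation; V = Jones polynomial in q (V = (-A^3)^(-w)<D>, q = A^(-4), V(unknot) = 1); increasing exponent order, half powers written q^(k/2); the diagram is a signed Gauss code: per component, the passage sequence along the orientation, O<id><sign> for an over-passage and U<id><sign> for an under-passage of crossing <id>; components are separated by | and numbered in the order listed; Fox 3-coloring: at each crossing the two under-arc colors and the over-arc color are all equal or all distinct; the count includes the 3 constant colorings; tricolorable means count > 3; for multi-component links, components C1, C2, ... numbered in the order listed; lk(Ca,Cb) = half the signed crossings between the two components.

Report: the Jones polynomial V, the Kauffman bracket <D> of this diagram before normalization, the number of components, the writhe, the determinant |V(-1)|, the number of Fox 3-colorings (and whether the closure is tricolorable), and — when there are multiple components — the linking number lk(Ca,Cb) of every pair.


V(q) = -q^-6 + q^-5 - q^-4 + 2q^-3 - q^-2 + q^-1
bracket: A^-8 - A^-4 + 2 - A^4 + A^8 - A^12, w = -4
1 component, writhe -4, over 10 crossings
det 7, colorings 3 of 3^10 — not tricolorable
observation: V spans 5 powers of q: at least 5 crossings in any diagram


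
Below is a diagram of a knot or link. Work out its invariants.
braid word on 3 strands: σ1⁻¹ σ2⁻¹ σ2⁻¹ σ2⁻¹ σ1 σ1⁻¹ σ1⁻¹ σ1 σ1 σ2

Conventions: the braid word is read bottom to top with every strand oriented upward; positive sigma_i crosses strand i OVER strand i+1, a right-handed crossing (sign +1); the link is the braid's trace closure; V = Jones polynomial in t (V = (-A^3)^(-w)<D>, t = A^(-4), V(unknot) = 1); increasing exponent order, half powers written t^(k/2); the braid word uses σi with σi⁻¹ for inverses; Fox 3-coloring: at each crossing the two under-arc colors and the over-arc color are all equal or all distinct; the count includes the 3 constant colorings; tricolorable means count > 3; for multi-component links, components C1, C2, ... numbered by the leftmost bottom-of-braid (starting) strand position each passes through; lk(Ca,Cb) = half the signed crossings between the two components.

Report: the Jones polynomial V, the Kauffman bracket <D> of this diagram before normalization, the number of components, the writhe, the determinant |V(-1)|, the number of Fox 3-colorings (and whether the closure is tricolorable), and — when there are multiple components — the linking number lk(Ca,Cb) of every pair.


V(t) = -t^-4 + t^-3 + t^-1
bracket: A^-2 + A^6 - A^10, w = -2
1 component, writhe -2, over 10 crossings
det 3, colorings 9 of 3^10 — tricolorable
observation: V spans 3 powers of t: at least 3 crossings in any diagram
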